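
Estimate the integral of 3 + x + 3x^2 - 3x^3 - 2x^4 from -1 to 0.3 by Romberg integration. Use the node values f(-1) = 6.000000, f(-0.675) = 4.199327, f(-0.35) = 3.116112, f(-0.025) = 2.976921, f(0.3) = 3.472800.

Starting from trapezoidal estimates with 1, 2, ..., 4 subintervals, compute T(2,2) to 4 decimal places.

4.8150

T(0,0) (trapezoid, 1 panel, h=1.3000): 6.157320
T(1,0) (trapezoid, 2 panels, h=0.6500): 5.104133
T(2,0) (trapezoid, 4 panels, h=0.3250): 4.884347
T(1,1) = 5.104133 + (5.104133 − 6.157320)/3 = 4.753071
T(2,1) = 4.884347 + (4.884347 − 5.104133)/3 = 4.811085
T(2,2) = 4.811085 + (4.811085 − 4.753071)/15 = 4.814953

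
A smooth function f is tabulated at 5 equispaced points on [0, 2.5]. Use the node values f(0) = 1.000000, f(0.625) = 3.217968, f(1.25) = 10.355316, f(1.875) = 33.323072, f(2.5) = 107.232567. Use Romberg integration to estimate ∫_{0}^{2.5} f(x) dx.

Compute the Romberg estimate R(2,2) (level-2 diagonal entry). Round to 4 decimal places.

R(0,0) (trapezoid, 1 panel, h=2.5000): 135.290709
R(1,0) (trapezoid, 2 panels, h=1.2500): 80.589499
R(2,0) (trapezoid, 4 panels, h=0.6250): 63.132900
R(1,1) = 80.589499 + (80.589499 − 135.290709)/3 = 62.355762
R(2,1) = 63.132900 + (63.132900 − 80.589499)/3 = 57.314034
R(2,2) = 57.314034 + (57.314034 − 62.355762)/15 = 56.977919

56.9779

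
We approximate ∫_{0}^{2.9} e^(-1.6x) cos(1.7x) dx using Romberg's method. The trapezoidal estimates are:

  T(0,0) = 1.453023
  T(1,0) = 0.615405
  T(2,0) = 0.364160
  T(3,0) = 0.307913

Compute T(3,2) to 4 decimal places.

0.2897

Richardson extrapolation on the trapezoidal column (denominator 4−1=3):
T(2,1) = 0.364160 + (0.364160 − 0.615405)/3 = 0.280412
T(3,1) = 0.307913 + (0.307913 − 0.364160)/3 = 0.289164
T(3,2) = (16·0.289164 − 0.280412) / 15 = 0.289747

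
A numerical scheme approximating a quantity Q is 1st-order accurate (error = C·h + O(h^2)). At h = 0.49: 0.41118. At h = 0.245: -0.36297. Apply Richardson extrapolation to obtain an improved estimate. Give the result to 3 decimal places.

-1.137

The leading error scales as h; refining by a factor of 2 reduces it by 2^1 = 2.
Extrapolated value = (2·A(h/2) − A(h)) / (2 − 1)
= (2·(-0.36297) − 0.41118) / 1
= -1.13712 / 1 = -1.13712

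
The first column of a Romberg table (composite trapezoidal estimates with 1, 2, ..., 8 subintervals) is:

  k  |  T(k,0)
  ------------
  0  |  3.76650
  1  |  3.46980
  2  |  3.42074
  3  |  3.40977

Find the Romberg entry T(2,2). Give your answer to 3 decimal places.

Richardson extrapolation on the trapezoidal column (denominator 4−1=3):
T(1,1) = (4·3.46980 − 3.76650) / 3 = 3.37090
T(2,1) = 3.42074 + (3.42074 − 3.46980)/3 = 3.40439
T(2,2) = (16·3.40439 − 3.37090) / 15 = 3.40662

3.407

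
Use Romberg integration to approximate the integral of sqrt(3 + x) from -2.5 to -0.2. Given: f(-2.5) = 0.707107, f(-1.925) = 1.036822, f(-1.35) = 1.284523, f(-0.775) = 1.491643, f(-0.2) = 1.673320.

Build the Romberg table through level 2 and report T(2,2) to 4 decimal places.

T(0,0) (trapezoid, 1 panel, h=2.3000): 2.737491
T(1,0) (trapezoid, 2 panels, h=1.1500): 2.845947
T(2,0) (trapezoid, 4 panels, h=0.5750): 2.876841
T(1,1) = 2.845947 + (2.845947 − 2.737491)/3 = 2.882099
T(2,1) = 2.876841 + (2.876841 − 2.845947)/3 = 2.887139
T(2,2) = 2.887139 + (2.887139 − 2.882099)/15 = 2.887475

2.8875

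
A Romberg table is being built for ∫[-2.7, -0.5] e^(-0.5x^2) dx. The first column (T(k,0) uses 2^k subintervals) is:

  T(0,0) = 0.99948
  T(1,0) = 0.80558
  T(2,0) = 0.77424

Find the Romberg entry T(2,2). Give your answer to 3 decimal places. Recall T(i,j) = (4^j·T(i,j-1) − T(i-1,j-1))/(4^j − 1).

0.765

Richardson extrapolation on the trapezoidal column (denominator 4−1=3):
T(1,1) = (4·0.80558 − 0.99948) / 3 = 0.74095
T(2,1) = 0.77424 + (0.77424 − 0.80558)/3 = 0.76379
T(2,2) = (16·0.76379 − 0.74095) / 15 = 0.76531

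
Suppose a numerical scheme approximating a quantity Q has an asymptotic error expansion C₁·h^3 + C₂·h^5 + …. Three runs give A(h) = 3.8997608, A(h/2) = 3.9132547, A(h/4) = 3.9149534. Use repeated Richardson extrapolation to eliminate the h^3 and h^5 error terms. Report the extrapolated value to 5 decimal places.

First eliminate the h^3 term (factor 2^3 = 8):
  B₁ = (8·3.9132547 − 3.8997608)/7 = 3.9151824
  B₂ = (8·3.9149534 − 3.9132547)/7 = 3.9151961
Then eliminate the h^5 term (factor 2^5 = 32):
  (32·3.9151961 − 3.9151824)/31 = 3.9151965

3.91520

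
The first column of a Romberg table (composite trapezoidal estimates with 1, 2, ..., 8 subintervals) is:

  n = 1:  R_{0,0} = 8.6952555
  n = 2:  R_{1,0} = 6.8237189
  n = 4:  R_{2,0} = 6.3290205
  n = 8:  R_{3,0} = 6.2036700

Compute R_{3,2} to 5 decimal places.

R_{2,1} = (4·6.3290205 − 6.8237189) / 3 = 6.1641210
R_{3,1} = (4·6.2036700 − 6.3290205) / 3 = 6.1618865
R_{3,2} = (16·6.1618865 − 6.1641210) / 15 = 6.1617375

6.16174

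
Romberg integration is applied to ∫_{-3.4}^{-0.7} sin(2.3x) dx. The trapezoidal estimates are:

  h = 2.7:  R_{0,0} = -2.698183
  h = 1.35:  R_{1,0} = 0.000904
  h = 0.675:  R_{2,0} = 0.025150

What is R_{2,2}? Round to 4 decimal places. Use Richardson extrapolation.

-0.0246

R_{1,1} = 0.000904 + (0.000904 − (-2.698183))/3 = 0.900600
R_{2,1} = 0.025150 + (0.025150 − 0.000904)/3 = 0.033232
R_{2,2} = (16·0.033232 − 0.900600) / 15 = -0.024593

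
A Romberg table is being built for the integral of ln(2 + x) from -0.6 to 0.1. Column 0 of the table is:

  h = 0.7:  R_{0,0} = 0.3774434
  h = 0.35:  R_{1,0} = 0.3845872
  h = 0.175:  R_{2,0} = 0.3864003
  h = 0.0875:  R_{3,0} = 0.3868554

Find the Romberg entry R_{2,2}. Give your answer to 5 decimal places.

0.38701

Richardson extrapolation on the trapezoidal column (denominator 4−1=3):
R_{1,1} = (4·0.3845872 − 0.3774434) / 3 = 0.3869685
R_{2,1} = (4·0.3864003 − 0.3845872) / 3 = 0.3870047
R_{2,2} = 0.3870047 + (0.3870047 − 0.3869685)/15 = 0.3870071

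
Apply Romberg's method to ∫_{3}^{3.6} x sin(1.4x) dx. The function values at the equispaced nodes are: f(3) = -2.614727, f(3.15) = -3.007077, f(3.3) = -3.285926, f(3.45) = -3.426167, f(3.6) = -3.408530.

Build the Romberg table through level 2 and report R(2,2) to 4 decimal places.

-1.9164

R(0,0) (trapezoid, 1 panel, h=0.6000): -1.806977
R(1,0) (trapezoid, 2 panels, h=0.3000): -1.889266
R(2,0) (trapezoid, 4 panels, h=0.1500): -1.909620
R(1,1) = -1.889266 + (-1.889266 − (-1.806977))/3 = -1.916696
R(2,1) = -1.909620 + (-1.909620 − (-1.889266))/3 = -1.916405
R(2,2) = -1.916405 + (-1.916405 − (-1.916696))/15 = -1.916386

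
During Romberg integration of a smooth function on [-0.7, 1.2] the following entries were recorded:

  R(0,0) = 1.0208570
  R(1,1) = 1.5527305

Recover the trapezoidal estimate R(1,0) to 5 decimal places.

1.41976

From R(1,1) = (4·R(1,0) − R(0,0))/3, solve for R(1,0):
4·R(1,0) = 3·1.5527305 + 1.0208570 = 5.6790485
R(1,0) = 1.4197621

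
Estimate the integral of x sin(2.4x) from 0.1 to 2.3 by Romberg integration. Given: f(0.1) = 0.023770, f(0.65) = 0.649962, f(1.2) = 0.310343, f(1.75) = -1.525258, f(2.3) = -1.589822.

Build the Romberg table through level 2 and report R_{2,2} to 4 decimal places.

R_{0,0} (trapezoid, 1 panel, h=2.2000): -1.722657
R_{1,0} (trapezoid, 2 panels, h=1.1000): -0.519951
R_{2,0} (trapezoid, 4 panels, h=0.5500): -0.741388
R_{1,1} = -0.519951 + (-0.519951 − (-1.722657))/3 = -0.119049
R_{2,1} = -0.741388 + (-0.741388 − (-0.519951))/3 = -0.815200
R_{2,2} = -0.815200 + (-0.815200 − (-0.119049))/15 = -0.861610

-0.8616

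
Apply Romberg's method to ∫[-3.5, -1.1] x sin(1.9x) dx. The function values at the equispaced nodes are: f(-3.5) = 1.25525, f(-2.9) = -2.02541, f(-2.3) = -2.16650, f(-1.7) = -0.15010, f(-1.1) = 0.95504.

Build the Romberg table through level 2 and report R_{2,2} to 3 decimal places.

R_{0,0} (trapezoid, 1 panel, h=2.4000): 2.65235
R_{1,0} (trapezoid, 2 panels, h=1.2000): -1.27363
R_{2,0} (trapezoid, 4 panels, h=0.6000): -1.94212
R_{1,1} = -1.27363 + (-1.27363 − 2.65235)/3 = -2.58229
R_{2,1} = -1.94212 + (-1.94212 − (-1.27363))/3 = -2.16495
R_{2,2} = -2.16495 + (-2.16495 − (-2.58229))/15 = -2.13713

-2.137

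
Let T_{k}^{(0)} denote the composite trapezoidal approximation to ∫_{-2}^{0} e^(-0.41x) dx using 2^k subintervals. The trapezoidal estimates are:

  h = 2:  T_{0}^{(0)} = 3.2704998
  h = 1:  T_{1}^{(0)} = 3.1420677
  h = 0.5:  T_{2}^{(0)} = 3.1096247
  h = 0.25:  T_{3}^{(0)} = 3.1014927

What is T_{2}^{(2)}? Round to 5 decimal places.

Richardson extrapolation on the trapezoidal column (denominator 4−1=3):
T_{1}^{(1)} = 3.1420677 + (3.1420677 − 3.2704998)/3 = 3.0992570
T_{2}^{(1)} = (4·3.1096247 − 3.1420677) / 3 = 3.0988104
T_{2}^{(2)} = (16·3.0988104 − 3.0992570) / 15 = 3.0987806

3.09878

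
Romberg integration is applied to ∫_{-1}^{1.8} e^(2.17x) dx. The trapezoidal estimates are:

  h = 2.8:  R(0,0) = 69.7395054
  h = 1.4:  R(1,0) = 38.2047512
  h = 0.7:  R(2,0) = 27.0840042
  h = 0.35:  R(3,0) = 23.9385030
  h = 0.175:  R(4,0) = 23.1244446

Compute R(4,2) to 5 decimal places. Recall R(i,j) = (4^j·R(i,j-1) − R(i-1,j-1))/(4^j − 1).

22.85063

Richardson extrapolation on the trapezoidal column (denominator 4−1=3):
R(3,1) = 23.9385030 + (23.9385030 − 27.0840042)/3 = 22.8900026
R(4,1) = (4·23.1244446 − 23.9385030) / 3 = 22.8530918
R(4,2) = 22.8530918 + (22.8530918 − 22.8900026)/15 = 22.8506311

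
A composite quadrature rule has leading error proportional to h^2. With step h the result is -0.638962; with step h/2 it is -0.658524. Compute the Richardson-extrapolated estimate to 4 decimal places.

The leading error scales as h^2; refining by a factor of 2 reduces it by 2^2 = 4.
Extrapolated value = (4·A(h/2) − A(h)) / (4 − 1)
= (4·(-0.658524) − (-0.638962)) / 3
= -1.995134 / 3 = -0.665045

-0.6650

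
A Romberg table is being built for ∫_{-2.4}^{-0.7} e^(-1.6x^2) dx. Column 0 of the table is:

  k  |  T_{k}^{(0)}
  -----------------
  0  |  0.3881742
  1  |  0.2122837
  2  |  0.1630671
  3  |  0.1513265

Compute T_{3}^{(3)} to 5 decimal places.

T_{1}^{(1)} = (4·0.2122837 − 0.3881742) / 3 = 0.1536535
T_{2}^{(1)} = (4·0.1630671 − 0.2122837) / 3 = 0.1466616
T_{3}^{(1)} = (4·0.1513265 − 0.1630671) / 3 = 0.1474130
T_{2}^{(2)} = 0.1466616 + (0.1466616 − 0.1536535)/15 = 0.1461955
T_{3}^{(2)} = 0.1474130 + (0.1474130 − 0.1466616)/15 = 0.1474631
T_{3}^{(3)} = 0.1474631 + (0.1474631 − 0.1461955)/63 = 0.1474832

0.14748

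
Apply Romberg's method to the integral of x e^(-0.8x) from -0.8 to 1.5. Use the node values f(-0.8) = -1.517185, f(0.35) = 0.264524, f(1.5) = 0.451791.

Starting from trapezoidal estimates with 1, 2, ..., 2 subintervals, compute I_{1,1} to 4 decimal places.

I_{0,0} (trapezoid, 1 panel, h=2.3000): -1.225203
I_{1,0} (trapezoid, 2 panels, h=1.1500): -0.308399
I_{1,1} = -0.308399 + (-0.308399 − (-1.225203))/3 = -0.002798

-0.0028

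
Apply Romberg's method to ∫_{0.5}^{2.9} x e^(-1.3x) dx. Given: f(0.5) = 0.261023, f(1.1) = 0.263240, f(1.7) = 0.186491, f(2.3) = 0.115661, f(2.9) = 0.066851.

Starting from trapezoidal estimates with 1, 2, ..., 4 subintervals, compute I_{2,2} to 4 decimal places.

I_{0,0} (trapezoid, 1 panel, h=2.4000): 0.393449
I_{1,0} (trapezoid, 2 panels, h=1.2000): 0.420514
I_{2,0} (trapezoid, 4 panels, h=0.6000): 0.437597
I_{1,1} = 0.420514 + (0.420514 − 0.393449)/3 = 0.429536
I_{2,1} = 0.437597 + (0.437597 − 0.420514)/3 = 0.443291
I_{2,2} = 0.443291 + (0.443291 − 0.429536)/15 = 0.444208

0.4442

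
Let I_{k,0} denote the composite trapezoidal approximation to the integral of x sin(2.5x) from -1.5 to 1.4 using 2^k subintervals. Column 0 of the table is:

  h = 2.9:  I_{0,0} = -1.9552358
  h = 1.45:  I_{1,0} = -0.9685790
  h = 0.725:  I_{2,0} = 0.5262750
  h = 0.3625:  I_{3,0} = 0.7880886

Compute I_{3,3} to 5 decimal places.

0.86113

Richardson extrapolation on the trapezoidal column (denominator 4−1=3):
I_{1,1} = -0.9685790 + (-0.9685790 − (-1.9552358))/3 = -0.6396934
I_{2,1} = (4·0.5262750 − (-0.9685790)) / 3 = 1.0245597
I_{3,1} = 0.7880886 + (0.7880886 − 0.5262750)/3 = 0.8753598
I_{2,2} = 1.0245597 + (1.0245597 − (-0.6396934))/15 = 1.1355099
I_{3,2} = 0.8753598 + (0.8753598 − 1.0245597)/15 = 0.8654131
I_{3,3} = 0.8654131 + (0.8654131 − 1.1355099)/63 = 0.8611258
(Column j=1 coincides with Simpson's rule on the same nodes.)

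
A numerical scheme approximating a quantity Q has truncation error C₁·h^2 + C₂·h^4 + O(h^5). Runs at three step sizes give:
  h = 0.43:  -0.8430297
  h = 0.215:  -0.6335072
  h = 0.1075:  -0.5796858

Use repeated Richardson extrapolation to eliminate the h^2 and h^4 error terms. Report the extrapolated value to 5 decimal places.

-0.56162

First eliminate the h^2 term (factor 2^2 = 4):
  B₁ = (4·(-0.6335072) − (-0.8430297))/3 = -0.5636664
  B₂ = (4·(-0.5796858) − (-0.6335072))/3 = -0.5617453
Then eliminate the h^4 term (factor 2^4 = 16):
  (16·(-0.5617453) − (-0.5636664))/15 = -0.5616172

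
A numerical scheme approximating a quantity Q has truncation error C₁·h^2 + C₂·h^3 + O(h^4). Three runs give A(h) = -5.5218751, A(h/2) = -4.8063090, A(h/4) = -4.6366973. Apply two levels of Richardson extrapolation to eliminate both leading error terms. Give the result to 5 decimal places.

First eliminate the h^2 term (factor 2^2 = 4):
  B₁ = (4·(-4.8063090) − (-5.5218751))/3 = -4.5677870
  B₂ = (4·(-4.6366973) − (-4.8063090))/3 = -4.5801601
Then eliminate the h^3 term (factor 2^3 = 8):
  (8·(-4.5801601) − (-4.5677870))/7 = -4.5819277

-4.58193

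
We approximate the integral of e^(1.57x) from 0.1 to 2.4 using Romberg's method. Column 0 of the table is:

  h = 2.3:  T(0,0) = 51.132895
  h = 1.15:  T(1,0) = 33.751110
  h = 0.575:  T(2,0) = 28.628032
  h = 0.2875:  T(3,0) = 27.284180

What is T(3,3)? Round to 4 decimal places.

26.8303

Richardson extrapolation on the trapezoidal column (denominator 4−1=3):
T(1,1) = (4·33.751110 − 51.132895) / 3 = 27.957182
T(2,1) = (4·28.628032 − 33.751110) / 3 = 26.920339
T(3,1) = 27.284180 + (27.284180 − 28.628032)/3 = 26.836229
T(2,2) = (16·26.920339 − 27.957182) / 15 = 26.851216
T(3,2) = (16·26.836229 − 26.920339) / 15 = 26.830622
T(3,3) = (64·26.830622 − 26.851216) / 63 = 26.830295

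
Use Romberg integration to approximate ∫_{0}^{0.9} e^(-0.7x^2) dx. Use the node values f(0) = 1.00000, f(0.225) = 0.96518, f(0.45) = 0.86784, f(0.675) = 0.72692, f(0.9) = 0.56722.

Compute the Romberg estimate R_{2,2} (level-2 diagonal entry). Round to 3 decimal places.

R_{0,0} (trapezoid, 1 panel, h=0.9000): 0.70525
R_{1,0} (trapezoid, 2 panels, h=0.4500): 0.74315
R_{2,0} (trapezoid, 4 panels, h=0.2250): 0.75230
R_{1,1} = 0.74315 + (0.74315 − 0.70525)/3 = 0.75578
R_{2,1} = 0.75230 + (0.75230 − 0.74315)/3 = 0.75535
R_{2,2} = 0.75535 + (0.75535 − 0.75578)/15 = 0.75532

0.755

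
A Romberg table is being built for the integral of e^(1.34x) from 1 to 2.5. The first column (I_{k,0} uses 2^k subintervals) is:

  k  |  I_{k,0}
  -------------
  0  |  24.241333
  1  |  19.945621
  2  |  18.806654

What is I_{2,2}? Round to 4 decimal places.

18.4212

I_{1,1} = 19.945621 + (19.945621 − 24.241333)/3 = 18.513717
I_{2,1} = (4·18.806654 − 19.945621) / 3 = 18.426998
I_{2,2} = (16·18.426998 − 18.513717) / 15 = 18.421217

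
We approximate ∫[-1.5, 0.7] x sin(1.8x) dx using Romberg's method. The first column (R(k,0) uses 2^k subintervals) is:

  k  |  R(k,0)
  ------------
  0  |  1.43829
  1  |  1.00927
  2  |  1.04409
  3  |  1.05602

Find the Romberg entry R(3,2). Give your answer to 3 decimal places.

R(2,1) = 1.04409 + (1.04409 − 1.00927)/3 = 1.05570
R(3,1) = (4·1.05602 − 1.04409) / 3 = 1.06000
R(3,2) = 1.06000 + (1.06000 − 1.05570)/15 = 1.06029

1.060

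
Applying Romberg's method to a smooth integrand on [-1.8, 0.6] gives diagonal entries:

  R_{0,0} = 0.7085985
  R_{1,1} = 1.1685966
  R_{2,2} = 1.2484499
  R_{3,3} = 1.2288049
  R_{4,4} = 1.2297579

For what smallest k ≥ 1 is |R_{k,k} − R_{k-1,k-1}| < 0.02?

k = 3

|R_{1,1} − R_{0,0}| = 0.4599981 ≥ 0.02
|R_{2,2} − R_{1,1}| = 0.0798533 ≥ 0.02
|R_{3,3} − R_{2,2}| = 0.0196450 < 0.02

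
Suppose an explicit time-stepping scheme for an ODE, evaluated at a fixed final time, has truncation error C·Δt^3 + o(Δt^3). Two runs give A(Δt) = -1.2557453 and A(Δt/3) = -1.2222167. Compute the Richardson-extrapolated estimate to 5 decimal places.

Extrapolated value = (27·A(Δt/3) − A(Δt)) / (27 − 1)
= (27·(-1.2222167) − (-1.2557453)) / 26
= -31.7441056 / 26 = -1.2209271

-1.22093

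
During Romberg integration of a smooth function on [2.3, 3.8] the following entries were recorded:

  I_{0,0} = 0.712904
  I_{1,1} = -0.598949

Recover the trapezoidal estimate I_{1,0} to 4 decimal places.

-0.2710

From I_{1,1} = (4·I_{1,0} − I_{0,0})/3, solve for I_{1,0}:
4·I_{1,0} = 3·(-0.598949) + 0.712904 = -1.083943
I_{1,0} = -0.270986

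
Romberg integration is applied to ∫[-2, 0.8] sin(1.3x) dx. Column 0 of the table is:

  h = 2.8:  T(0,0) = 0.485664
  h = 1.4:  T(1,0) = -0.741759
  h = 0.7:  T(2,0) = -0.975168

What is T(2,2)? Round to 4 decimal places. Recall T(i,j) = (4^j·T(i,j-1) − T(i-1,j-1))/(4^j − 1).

-1.0464

Richardson extrapolation on the trapezoidal column (denominator 4−1=3):
T(1,1) = (4·(-0.741759) − 0.485664) / 3 = -1.150900
T(2,1) = (4·(-0.975168) − (-0.741759)) / 3 = -1.052971
T(2,2) = (16·(-1.052971) − (-1.150900)) / 15 = -1.046442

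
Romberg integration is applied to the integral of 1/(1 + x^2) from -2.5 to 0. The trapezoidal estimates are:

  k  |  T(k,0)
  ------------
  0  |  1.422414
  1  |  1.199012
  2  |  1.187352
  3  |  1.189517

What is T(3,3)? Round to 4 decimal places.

T(1,1) = (4·1.199012 − 1.422414) / 3 = 1.124545
T(2,1) = 1.187352 + (1.187352 − 1.199012)/3 = 1.183465
T(3,1) = 1.189517 + (1.189517 − 1.187352)/3 = 1.190239
T(2,2) = (16·1.183465 − 1.124545) / 15 = 1.187393
T(3,2) = 1.190239 + (1.190239 − 1.183465)/15 = 1.190691
T(3,3) = 1.190691 + (1.190691 − 1.187393)/63 = 1.190743

1.1907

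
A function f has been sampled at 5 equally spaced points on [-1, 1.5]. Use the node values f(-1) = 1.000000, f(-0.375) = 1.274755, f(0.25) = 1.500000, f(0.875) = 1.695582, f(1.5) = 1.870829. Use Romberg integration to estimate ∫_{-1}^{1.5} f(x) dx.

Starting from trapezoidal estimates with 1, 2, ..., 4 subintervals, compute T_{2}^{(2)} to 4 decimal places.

3.6985

T_{0}^{(0)} (trapezoid, 1 panel, h=2.5000): 3.588536
T_{1}^{(0)} (trapezoid, 2 panels, h=1.2500): 3.669268
T_{2}^{(0)} (trapezoid, 4 panels, h=0.6250): 3.691095
T_{1}^{(1)} = 3.669268 + (3.669268 − 3.588536)/3 = 3.696179
T_{2}^{(1)} = 3.691095 + (3.691095 − 3.669268)/3 = 3.698371
T_{2}^{(2)} = 3.698371 + (3.698371 − 3.696179)/15 = 3.698517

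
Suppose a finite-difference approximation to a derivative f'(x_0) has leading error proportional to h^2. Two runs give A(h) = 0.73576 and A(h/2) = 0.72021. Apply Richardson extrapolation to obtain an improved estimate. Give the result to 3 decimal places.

0.715

The leading error scales as h^2; refining by a factor of 2 reduces it by 2^2 = 4.
Extrapolated value = (4·A(h/2) − A(h)) / (4 − 1)
= (4·0.72021 − 0.73576) / 3
= 2.14508 / 3 = 0.71503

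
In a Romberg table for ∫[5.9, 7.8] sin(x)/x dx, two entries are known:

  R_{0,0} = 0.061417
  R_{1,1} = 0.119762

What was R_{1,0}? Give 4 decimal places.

From R_{1,1} = (4·R_{1,0} − R_{0,0})/3, solve for R_{1,0}:
4·R_{1,0} = 3·0.119762 + 0.061417 = 0.420703
R_{1,0} = 0.105176

0.1052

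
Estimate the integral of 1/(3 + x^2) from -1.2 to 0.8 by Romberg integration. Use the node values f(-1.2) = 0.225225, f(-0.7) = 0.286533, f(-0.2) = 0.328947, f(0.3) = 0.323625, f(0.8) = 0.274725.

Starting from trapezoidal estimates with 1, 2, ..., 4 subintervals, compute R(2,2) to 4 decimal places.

0.5994

R(0,0) (trapezoid, 1 panel, h=2.0000): 0.499950
R(1,0) (trapezoid, 2 panels, h=1.0000): 0.578922
R(2,0) (trapezoid, 4 panels, h=0.5000): 0.594540
R(1,1) = 0.578922 + (0.578922 − 0.499950)/3 = 0.605246
R(2,1) = 0.594540 + (0.594540 − 0.578922)/3 = 0.599746
R(2,2) = 0.599746 + (0.599746 − 0.605246)/15 = 0.599379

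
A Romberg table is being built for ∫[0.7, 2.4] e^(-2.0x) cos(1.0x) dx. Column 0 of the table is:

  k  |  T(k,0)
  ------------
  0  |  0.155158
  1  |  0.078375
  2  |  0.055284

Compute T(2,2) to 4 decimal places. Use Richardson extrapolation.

0.0472

Richardson extrapolation on the trapezoidal column (denominator 4−1=3):
T(1,1) = 0.078375 + (0.078375 − 0.155158)/3 = 0.052781
T(2,1) = (4·0.055284 − 0.078375) / 3 = 0.047587
T(2,2) = 0.047587 + (0.047587 − 0.052781)/15 = 0.047241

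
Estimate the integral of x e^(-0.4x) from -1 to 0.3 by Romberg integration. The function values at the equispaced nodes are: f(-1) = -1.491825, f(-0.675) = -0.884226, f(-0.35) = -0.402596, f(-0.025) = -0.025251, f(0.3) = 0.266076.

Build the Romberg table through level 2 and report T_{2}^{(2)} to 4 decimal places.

-0.6141

T_{0}^{(0)} (trapezoid, 1 panel, h=1.3000): -0.796737
T_{1}^{(0)} (trapezoid, 2 panels, h=0.6500): -0.660056
T_{2}^{(0)} (trapezoid, 4 panels, h=0.3250): -0.625608
T_{1}^{(1)} = -0.660056 + (-0.660056 − (-0.796737))/3 = -0.614496
T_{2}^{(1)} = -0.625608 + (-0.625608 − (-0.660056))/3 = -0.614125
T_{2}^{(2)} = -0.614125 + (-0.614125 − (-0.614496))/15 = -0.614100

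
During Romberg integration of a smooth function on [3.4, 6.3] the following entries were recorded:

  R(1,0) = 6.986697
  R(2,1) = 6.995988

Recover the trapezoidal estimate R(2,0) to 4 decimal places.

From R(2,1) = (4·R(2,0) − R(1,0))/3, solve for R(2,0):
4·R(2,0) = 3·6.995988 + 6.986697 = 27.974661
R(2,0) = 6.993665

6.9937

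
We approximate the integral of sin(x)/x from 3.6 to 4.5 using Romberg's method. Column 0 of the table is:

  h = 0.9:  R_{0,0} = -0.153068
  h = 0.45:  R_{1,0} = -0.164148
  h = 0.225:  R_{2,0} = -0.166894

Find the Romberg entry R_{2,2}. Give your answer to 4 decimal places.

R_{1,1} = (4·(-0.164148) − (-0.153068)) / 3 = -0.167841
R_{2,1} = (4·(-0.166894) − (-0.164148)) / 3 = -0.167809
R_{2,2} = -0.167809 + (-0.167809 − (-0.167841))/15 = -0.167807

-0.1678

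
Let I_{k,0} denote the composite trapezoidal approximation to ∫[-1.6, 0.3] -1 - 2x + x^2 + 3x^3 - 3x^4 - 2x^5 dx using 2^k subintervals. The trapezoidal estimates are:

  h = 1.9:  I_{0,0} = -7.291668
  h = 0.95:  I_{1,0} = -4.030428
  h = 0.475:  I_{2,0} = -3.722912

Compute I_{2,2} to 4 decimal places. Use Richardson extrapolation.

I_{1,1} = -4.030428 + (-4.030428 − (-7.291668))/3 = -2.943348
I_{2,1} = -3.722912 + (-3.722912 − (-4.030428))/3 = -3.620407
I_{2,2} = -3.620407 + (-3.620407 − (-2.943348))/15 = -3.665544

-3.6655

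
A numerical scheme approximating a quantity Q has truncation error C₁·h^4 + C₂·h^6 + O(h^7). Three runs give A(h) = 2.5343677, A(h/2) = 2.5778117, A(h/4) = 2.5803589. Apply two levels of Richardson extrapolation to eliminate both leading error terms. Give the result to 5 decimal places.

2.58053

First eliminate the h^4 term (factor 2^4 = 16):
  B₁ = (16·2.5778117 − 2.5343677)/15 = 2.5807080
  B₂ = (16·2.5803589 − 2.5778117)/15 = 2.5805287
Then eliminate the h^6 term (factor 2^6 = 64):
  (64·2.5805287 − 2.5807080)/63 = 2.5805259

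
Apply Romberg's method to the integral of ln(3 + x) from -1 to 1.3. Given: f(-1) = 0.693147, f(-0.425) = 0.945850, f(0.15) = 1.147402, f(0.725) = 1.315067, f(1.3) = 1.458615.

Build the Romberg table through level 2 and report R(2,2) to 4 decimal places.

2.5857

R(0,0) (trapezoid, 1 panel, h=2.3000): 2.474526
R(1,0) (trapezoid, 2 panels, h=1.1500): 2.556775
R(2,0) (trapezoid, 4 panels, h=0.5750): 2.578415
R(1,1) = 2.556775 + (2.556775 − 2.474526)/3 = 2.584191
R(2,1) = 2.578415 + (2.578415 − 2.556775)/3 = 2.585628
R(2,2) = 2.585628 + (2.585628 − 2.584191)/15 = 2.585724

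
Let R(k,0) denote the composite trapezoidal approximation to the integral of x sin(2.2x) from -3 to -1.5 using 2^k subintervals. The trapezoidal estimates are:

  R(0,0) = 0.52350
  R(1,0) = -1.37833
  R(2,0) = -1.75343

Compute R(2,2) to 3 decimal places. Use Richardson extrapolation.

-1.870

R(1,1) = -1.37833 + (-1.37833 − 0.52350)/3 = -2.01227
R(2,1) = -1.75343 + (-1.75343 − (-1.37833))/3 = -1.87846
R(2,2) = (16·(-1.87846) − (-2.01227)) / 15 = -1.86954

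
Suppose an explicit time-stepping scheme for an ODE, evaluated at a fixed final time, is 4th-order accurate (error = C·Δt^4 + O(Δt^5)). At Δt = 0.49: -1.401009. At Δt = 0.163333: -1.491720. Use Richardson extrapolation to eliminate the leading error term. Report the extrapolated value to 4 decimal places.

The leading error scales as Δt^4; refining by a factor of 3 reduces it by 3^4 = 81.
Extrapolated value = (81·A(Δt/3) − A(Δt)) / (81 − 1)
= (81·(-1.491720) − (-1.401009)) / 80
= -119.428311 / 80 = -1.492854

-1.4929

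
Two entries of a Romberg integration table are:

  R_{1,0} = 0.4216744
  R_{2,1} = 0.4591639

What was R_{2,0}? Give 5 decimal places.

From R_{2,1} = (4·R_{2,0} − R_{1,0})/3, solve for R_{2,0}:
4·R_{2,0} = 3·0.4591639 + 0.4216744 = 1.7991661
R_{2,0} = 0.4497915

0.44979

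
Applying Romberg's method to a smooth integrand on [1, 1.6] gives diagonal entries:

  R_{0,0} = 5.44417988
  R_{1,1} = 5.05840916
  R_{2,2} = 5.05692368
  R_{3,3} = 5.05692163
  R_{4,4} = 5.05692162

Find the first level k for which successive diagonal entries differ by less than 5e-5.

k = 3

|R_{1,1} − R_{0,0}| = 0.38577072 ≥ 5e-5
|R_{2,2} − R_{1,1}| = 0.00148548 ≥ 5e-5
|R_{3,3} − R_{2,2}| = 0.00000205 < 5e-5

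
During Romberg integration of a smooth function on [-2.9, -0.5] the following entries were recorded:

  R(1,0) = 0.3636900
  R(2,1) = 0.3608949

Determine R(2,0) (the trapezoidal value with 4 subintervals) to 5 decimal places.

0.36159

From R(2,1) = (4·R(2,0) − R(1,0))/3, solve for R(2,0):
4·R(2,0) = 3·0.3608949 + 0.3636900 = 1.4463747
R(2,0) = 0.3615937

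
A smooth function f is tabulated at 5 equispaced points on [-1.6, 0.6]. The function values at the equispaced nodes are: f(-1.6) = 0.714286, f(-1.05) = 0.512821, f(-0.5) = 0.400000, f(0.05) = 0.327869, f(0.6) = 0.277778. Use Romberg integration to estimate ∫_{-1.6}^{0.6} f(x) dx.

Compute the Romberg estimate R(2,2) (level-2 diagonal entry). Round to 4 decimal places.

0.9447

R(0,0) (trapezoid, 1 panel, h=2.2000): 1.091270
R(1,0) (trapezoid, 2 panels, h=1.1000): 0.985635
R(2,0) (trapezoid, 4 panels, h=0.5500): 0.955197
R(1,1) = 0.985635 + (0.985635 − 1.091270)/3 = 0.950423
R(2,1) = 0.955197 + (0.955197 − 0.985635)/3 = 0.945051
R(2,2) = 0.945051 + (0.945051 − 0.950423)/15 = 0.944693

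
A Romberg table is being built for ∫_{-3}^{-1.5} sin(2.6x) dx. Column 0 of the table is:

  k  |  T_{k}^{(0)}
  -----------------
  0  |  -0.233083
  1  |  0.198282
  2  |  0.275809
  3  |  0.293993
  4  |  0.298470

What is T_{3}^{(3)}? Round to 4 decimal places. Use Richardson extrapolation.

0.3000

T_{1}^{(1)} = (4·0.198282 − (-0.233083)) / 3 = 0.342070
T_{2}^{(1)} = (4·0.275809 − 0.198282) / 3 = 0.301651
T_{3}^{(1)} = (4·0.293993 − 0.275809) / 3 = 0.300054
T_{2}^{(2)} = (16·0.301651 − 0.342070) / 15 = 0.298956
T_{3}^{(2)} = 0.300054 + (0.300054 − 0.301651)/15 = 0.299948
T_{3}^{(3)} = 0.299948 + (0.299948 − 0.298956)/63 = 0.299964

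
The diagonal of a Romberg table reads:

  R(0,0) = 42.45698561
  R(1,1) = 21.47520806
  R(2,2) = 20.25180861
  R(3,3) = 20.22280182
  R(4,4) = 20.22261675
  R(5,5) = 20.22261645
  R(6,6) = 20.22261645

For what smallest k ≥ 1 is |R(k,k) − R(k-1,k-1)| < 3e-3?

k = 4

|R(1,1) − R(0,0)| = 20.98177755 ≥ 3e-3
|R(2,2) − R(1,1)| = 1.22339945 ≥ 3e-3
|R(3,3) − R(2,2)| = 0.02900679 ≥ 3e-3
|R(4,4) − R(3,3)| = 0.00018507 < 3e-3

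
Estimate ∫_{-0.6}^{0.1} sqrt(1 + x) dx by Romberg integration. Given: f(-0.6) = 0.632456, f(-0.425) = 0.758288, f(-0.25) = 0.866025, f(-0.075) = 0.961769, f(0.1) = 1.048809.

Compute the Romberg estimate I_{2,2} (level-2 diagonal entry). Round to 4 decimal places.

I_{0,0} (trapezoid, 1 panel, h=0.7000): 0.588443
I_{1,0} (trapezoid, 2 panels, h=0.3500): 0.597330
I_{2,0} (trapezoid, 4 panels, h=0.1750): 0.599675
I_{1,1} = 0.597330 + (0.597330 − 0.588443)/3 = 0.600292
I_{2,1} = 0.599675 + (0.599675 − 0.597330)/3 = 0.600457
I_{2,2} = 0.600457 + (0.600457 − 0.600292)/15 = 0.600468

0.6005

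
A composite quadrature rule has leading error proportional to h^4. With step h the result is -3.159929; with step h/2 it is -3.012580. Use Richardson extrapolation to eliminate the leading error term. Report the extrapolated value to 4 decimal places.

Extrapolated value = (16·A(h/2) − A(h)) / (16 − 1)
= (16·(-3.012580) − (-3.159929)) / 15
= -45.041351 / 15 = -3.002757

-3.0028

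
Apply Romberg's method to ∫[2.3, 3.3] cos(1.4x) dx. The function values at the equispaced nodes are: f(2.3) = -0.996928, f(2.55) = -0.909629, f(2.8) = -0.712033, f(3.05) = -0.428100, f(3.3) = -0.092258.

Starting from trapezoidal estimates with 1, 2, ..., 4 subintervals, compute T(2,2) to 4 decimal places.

T(0,0) (trapezoid, 1 panel, h=1.0000): -0.544593
T(1,0) (trapezoid, 2 panels, h=0.5000): -0.628313
T(2,0) (trapezoid, 4 panels, h=0.2500): -0.648589
T(1,1) = -0.628313 + (-0.628313 − (-0.544593))/3 = -0.656220
T(2,1) = -0.648589 + (-0.648589 − (-0.628313))/3 = -0.655348
T(2,2) = -0.655348 + (-0.655348 − (-0.656220))/15 = -0.655290

-0.6553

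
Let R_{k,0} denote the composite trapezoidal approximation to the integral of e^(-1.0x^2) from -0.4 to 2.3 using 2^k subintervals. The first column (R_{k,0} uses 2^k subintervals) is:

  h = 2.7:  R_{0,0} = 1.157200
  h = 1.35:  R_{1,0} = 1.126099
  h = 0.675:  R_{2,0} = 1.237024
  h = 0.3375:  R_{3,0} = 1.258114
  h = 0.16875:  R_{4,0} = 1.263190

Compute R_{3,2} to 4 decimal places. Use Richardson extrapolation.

1.2646

Richardson extrapolation on the trapezoidal column (denominator 4−1=3):
R_{2,1} = (4·1.237024 − 1.126099) / 3 = 1.273999
R_{3,1} = (4·1.258114 − 1.237024) / 3 = 1.265144
R_{3,2} = 1.265144 + (1.265144 − 1.273999)/15 = 1.264554
(Column j=1 coincides with Simpson's rule on the same nodes.)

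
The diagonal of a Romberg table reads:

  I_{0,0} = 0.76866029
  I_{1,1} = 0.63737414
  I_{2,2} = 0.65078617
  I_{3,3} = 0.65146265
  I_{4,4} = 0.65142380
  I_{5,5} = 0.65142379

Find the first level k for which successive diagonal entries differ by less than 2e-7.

k = 5

|I_{1,1} − I_{0,0}| = 0.13128615 ≥ 2e-7
|I_{2,2} − I_{1,1}| = 0.01341203 ≥ 2e-7
|I_{3,3} − I_{2,2}| = 0.00067648 ≥ 2e-7
|I_{4,4} − I_{3,3}| = 0.00003885 ≥ 2e-7
|I_{5,5} − I_{4,4}| = 0.00000001 < 2e-7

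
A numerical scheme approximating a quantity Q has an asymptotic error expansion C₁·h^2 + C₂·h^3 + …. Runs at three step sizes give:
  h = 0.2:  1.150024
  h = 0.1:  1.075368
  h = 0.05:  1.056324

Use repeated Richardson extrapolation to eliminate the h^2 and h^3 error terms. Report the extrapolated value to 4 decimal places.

First eliminate the h^2 term (factor 2^2 = 4):
  B₁ = (4·1.075368 − 1.150024)/3 = 1.050483
  B₂ = (4·1.056324 − 1.075368)/3 = 1.049976
Then eliminate the h^3 term (factor 2^3 = 8):
  (8·1.049976 − 1.050483)/7 = 1.049904

1.0499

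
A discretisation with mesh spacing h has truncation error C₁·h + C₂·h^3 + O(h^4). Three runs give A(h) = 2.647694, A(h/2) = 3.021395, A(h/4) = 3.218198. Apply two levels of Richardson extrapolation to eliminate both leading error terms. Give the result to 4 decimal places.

First eliminate the h term (factor 2^1 = 2):
  B₁ = (2·3.021395 − 2.647694)/1 = 3.395096
  B₂ = (2·3.218198 − 3.021395)/1 = 3.415001
Then eliminate the h^3 term (factor 2^3 = 8):
  (8·3.415001 − 3.395096)/7 = 3.417845

3.4178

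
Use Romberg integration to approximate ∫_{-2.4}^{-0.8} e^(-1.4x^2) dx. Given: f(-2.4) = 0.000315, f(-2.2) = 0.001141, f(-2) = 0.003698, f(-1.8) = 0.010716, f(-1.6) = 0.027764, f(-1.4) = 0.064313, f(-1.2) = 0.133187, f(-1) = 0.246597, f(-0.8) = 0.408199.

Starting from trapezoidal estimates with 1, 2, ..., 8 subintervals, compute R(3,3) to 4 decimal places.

R(0,0) (trapezoid, 1 panel, h=1.6000): 0.326811
R(1,0) (trapezoid, 2 panels, h=0.8000): 0.185617
R(2,0) (trapezoid, 4 panels, h=0.4000): 0.147562
R(3,0) (trapezoid, 8 panels, h=0.2000): 0.138335
R(1,1) = 0.185617 + (0.185617 − 0.326811)/3 = 0.138552
R(2,1) = 0.147562 + (0.147562 − 0.185617)/3 = 0.134877
R(3,1) = 0.138335 + (0.138335 − 0.147562)/3 = 0.135259
R(2,2) = 0.134877 + (0.134877 − 0.138552)/15 = 0.134632
R(3,2) = 0.135259 + (0.135259 − 0.134877)/15 = 0.135284
R(3,3) = 0.135284 + (0.135284 − 0.134632)/63 = 0.135294

0.1353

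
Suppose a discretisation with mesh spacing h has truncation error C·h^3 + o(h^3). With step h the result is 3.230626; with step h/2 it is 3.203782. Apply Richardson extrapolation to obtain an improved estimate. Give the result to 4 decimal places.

The leading error scales as h^3; refining by a factor of 2 reduces it by 2^3 = 8.
Extrapolated value = (8·A(h/2) − A(h)) / (8 − 1)
= (8·3.203782 − 3.230626) / 7
= 22.399630 / 7 = 3.199947

3.1999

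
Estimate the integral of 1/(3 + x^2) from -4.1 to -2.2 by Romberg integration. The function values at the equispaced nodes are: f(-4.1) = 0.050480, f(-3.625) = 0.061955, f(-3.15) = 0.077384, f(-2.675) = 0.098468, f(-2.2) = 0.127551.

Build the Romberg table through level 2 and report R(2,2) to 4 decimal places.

0.1543

R(0,0) (trapezoid, 1 panel, h=1.9000): 0.169129
R(1,0) (trapezoid, 2 panels, h=0.9500): 0.158080
R(2,0) (trapezoid, 4 panels, h=0.4750): 0.155241
R(1,1) = 0.158080 + (0.158080 − 0.169129)/3 = 0.154397
R(2,1) = 0.155241 + (0.155241 − 0.158080)/3 = 0.154295
R(2,2) = 0.154295 + (0.154295 − 0.154397)/15 = 0.154288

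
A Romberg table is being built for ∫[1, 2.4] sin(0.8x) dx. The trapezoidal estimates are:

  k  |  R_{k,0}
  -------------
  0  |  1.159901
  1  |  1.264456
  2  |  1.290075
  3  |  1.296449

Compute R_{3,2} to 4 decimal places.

R_{2,1} = 1.290075 + (1.290075 − 1.264456)/3 = 1.298615
R_{3,1} = (4·1.296449 − 1.290075) / 3 = 1.298574
R_{3,2} = (16·1.298574 − 1.298615) / 15 = 1.298571
(Column j=1 coincides with Simpson's rule on the same nodes.)

1.2986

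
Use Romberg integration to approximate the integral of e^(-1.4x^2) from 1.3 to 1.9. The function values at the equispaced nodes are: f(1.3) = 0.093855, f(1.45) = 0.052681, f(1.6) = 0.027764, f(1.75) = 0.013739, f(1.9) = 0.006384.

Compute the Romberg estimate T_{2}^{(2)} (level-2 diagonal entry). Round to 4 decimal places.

0.0211

T_{0}^{(0)} (trapezoid, 1 panel, h=0.6000): 0.030072
T_{1}^{(0)} (trapezoid, 2 panels, h=0.3000): 0.023365
T_{2}^{(0)} (trapezoid, 4 panels, h=0.1500): 0.021646
T_{1}^{(1)} = 0.023365 + (0.023365 − 0.030072)/3 = 0.021129
T_{2}^{(1)} = 0.021646 + (0.021646 − 0.023365)/3 = 0.021073
T_{2}^{(2)} = 0.021073 + (0.021073 − 0.021129)/15 = 0.021069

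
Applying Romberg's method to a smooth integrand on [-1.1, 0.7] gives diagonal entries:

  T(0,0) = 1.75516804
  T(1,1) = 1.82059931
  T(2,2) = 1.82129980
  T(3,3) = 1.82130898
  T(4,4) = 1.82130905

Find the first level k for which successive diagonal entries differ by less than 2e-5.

k = 3

|T(1,1) − T(0,0)| = 0.06543127 ≥ 2e-5
|T(2,2) − T(1,1)| = 0.00070049 ≥ 2e-5
|T(3,3) − T(2,2)| = 0.00000918 < 2e-5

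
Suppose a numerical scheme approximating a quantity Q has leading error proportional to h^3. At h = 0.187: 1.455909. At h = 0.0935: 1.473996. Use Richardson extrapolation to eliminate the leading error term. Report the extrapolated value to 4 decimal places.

1.4766

The leading error scales as h^3; refining by a factor of 2 reduces it by 2^3 = 8.
Extrapolated value = (8·A(h/2) − A(h)) / (8 − 1)
= (8·1.473996 − 1.455909) / 7
= 10.336059 / 7 = 1.476580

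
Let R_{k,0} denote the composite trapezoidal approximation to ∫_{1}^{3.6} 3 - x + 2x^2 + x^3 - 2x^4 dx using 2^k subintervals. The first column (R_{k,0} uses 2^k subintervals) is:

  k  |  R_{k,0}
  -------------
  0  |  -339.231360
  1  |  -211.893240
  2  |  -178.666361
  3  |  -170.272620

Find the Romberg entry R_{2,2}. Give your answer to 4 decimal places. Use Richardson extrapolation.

R_{1,1} = (4·(-211.893240) − (-339.231360)) / 3 = -169.447200
R_{2,1} = (4·(-178.666361) − (-211.893240)) / 3 = -167.590735
R_{2,2} = -167.590735 + (-167.590735 − (-169.447200))/15 = -167.466971

-167.4670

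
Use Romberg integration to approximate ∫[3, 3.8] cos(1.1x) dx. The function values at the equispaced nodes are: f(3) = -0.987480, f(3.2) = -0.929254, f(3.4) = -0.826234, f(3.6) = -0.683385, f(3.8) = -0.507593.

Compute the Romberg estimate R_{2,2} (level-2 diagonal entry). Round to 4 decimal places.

R_{0,0} (trapezoid, 1 panel, h=0.8000): -0.598029
R_{1,0} (trapezoid, 2 panels, h=0.4000): -0.629508
R_{2,0} (trapezoid, 4 panels, h=0.2000): -0.637282
R_{1,1} = -0.629508 + (-0.629508 − (-0.598029))/3 = -0.640001
R_{2,1} = -0.637282 + (-0.637282 − (-0.629508))/3 = -0.639873
R_{2,2} = -0.639873 + (-0.639873 − (-0.640001))/15 = -0.639864

-0.6399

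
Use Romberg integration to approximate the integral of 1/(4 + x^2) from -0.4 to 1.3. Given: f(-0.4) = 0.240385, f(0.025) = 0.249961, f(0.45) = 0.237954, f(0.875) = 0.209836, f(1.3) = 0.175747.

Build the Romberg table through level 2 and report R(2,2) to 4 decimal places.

0.3869

R(0,0) (trapezoid, 1 panel, h=1.7000): 0.353712
R(1,0) (trapezoid, 2 panels, h=0.8500): 0.379117
R(2,0) (trapezoid, 4 panels, h=0.4250): 0.384972
R(1,1) = 0.379117 + (0.379117 − 0.353712)/3 = 0.387585
R(2,1) = 0.384972 + (0.384972 − 0.379117)/3 = 0.386924
R(2,2) = 0.386924 + (0.386924 − 0.387585)/15 = 0.386880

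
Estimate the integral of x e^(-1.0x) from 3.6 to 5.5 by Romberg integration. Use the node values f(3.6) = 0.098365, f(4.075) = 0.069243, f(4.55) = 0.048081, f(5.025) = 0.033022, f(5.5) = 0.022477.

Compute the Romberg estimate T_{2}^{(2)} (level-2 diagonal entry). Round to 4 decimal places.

T_{0}^{(0)} (trapezoid, 1 panel, h=1.9000): 0.114800
T_{1}^{(0)} (trapezoid, 2 panels, h=0.9500): 0.103077
T_{2}^{(0)} (trapezoid, 4 panels, h=0.4750): 0.100114
T_{1}^{(1)} = 0.103077 + (0.103077 − 0.114800)/3 = 0.099169
T_{2}^{(1)} = 0.100114 + (0.100114 − 0.103077)/3 = 0.099126
T_{2}^{(2)} = 0.099126 + (0.099126 − 0.099169)/15 = 0.099123

0.0991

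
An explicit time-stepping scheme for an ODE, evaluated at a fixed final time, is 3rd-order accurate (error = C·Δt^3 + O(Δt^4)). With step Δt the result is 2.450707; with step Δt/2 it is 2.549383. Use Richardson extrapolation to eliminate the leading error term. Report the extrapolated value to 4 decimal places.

The leading error scales as Δt^3; refining by a factor of 2 reduces it by 2^3 = 8.
Extrapolated value = (8·A(Δt/2) − A(Δt)) / (8 − 1)
= (8·2.549383 − 2.450707) / 7
= 17.944357 / 7 = 2.563480

2.5635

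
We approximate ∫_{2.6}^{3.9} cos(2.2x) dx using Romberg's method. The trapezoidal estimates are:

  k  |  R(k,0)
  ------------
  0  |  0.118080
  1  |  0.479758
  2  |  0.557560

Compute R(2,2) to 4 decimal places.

Richardson extrapolation on the trapezoidal column (denominator 4−1=3):
R(1,1) = (4·0.479758 − 0.118080) / 3 = 0.600317
R(2,1) = (4·0.557560 − 0.479758) / 3 = 0.583494
R(2,2) = (16·0.583494 − 0.600317) / 15 = 0.582372
(Column j=1 coincides with Simpson's rule on the same nodes.)

0.5824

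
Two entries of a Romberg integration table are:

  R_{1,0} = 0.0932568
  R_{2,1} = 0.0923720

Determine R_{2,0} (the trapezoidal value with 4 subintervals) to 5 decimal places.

0.09259

From R_{2,1} = (4·R_{2,0} − R_{1,0})/3, solve for R_{2,0}:
4·R_{2,0} = 3·0.0923720 + 0.0932568 = 0.3703728
R_{2,0} = 0.0925932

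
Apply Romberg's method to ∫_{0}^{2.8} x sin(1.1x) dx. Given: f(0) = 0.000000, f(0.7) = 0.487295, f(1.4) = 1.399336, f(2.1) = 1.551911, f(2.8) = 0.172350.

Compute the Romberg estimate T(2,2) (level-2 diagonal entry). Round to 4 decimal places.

T(0,0) (trapezoid, 1 panel, h=2.8000): 0.241290
T(1,0) (trapezoid, 2 panels, h=1.4000): 2.079715
T(2,0) (trapezoid, 4 panels, h=0.7000): 2.467302
T(1,1) = 2.079715 + (2.079715 − 0.241290)/3 = 2.692523
T(2,1) = 2.467302 + (2.467302 − 2.079715)/3 = 2.596498
T(2,2) = 2.596498 + (2.596498 − 2.692523)/15 = 2.590096

2.5901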